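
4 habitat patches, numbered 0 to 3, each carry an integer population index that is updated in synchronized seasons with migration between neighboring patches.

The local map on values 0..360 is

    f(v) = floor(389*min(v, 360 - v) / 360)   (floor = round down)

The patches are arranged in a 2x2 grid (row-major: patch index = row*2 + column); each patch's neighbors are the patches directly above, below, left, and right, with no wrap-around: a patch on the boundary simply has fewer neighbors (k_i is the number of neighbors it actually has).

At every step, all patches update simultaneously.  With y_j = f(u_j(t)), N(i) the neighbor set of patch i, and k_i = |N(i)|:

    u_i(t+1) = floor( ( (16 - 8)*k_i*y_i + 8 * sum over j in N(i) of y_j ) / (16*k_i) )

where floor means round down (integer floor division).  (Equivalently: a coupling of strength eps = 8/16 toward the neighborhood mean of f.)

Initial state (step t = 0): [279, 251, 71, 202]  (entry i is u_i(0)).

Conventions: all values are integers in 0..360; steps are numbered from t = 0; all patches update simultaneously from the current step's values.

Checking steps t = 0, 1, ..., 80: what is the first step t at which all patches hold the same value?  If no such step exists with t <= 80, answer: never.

Simulating step by step:
t=0: [279, 251, 71, 202]  (not all equal)
t=1: [91, 122, 102, 133]  (not all equal)
t=2: [109, 125, 115, 131]  (not all equal)
t=3: [123, 132, 126, 135]  (not all equal)
t=4: [135, 140, 137, 142]  (not all equal)
t=5: [147, 150, 148, 151]  (not all equal)
t=6: [159, 161, 159, 161]  (not all equal)
t=7: [171, 172, 171, 172]  (not all equal)
t=8: [184, 184, 184, 184]  (all equal)

Answer: 8
Key observation: Synchronization is absorbing here: once all patches are equal they stay equal, and step 8 is the first all-equal step.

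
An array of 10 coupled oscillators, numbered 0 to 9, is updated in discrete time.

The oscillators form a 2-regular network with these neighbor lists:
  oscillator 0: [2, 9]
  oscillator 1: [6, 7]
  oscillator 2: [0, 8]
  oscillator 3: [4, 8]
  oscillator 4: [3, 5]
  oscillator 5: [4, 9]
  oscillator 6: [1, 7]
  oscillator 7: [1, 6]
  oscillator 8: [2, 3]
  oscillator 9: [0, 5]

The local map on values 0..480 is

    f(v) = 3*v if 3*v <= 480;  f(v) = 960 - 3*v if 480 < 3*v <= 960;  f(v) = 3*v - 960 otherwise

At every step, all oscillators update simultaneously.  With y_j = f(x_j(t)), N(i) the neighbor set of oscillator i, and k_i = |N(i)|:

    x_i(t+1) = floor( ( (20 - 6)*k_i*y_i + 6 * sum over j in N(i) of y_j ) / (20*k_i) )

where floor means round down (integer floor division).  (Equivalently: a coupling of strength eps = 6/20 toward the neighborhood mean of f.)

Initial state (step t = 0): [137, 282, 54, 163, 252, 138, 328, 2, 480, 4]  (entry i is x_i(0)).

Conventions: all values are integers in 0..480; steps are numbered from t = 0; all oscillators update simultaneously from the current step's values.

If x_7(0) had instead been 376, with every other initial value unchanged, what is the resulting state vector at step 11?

Simulating step by step:
t=0: [137, 282, 54, 163, 252, 138, 328, 376, 480, 4]
t=1: [313, 108, 247, 432, 275, 322, 59, 138, 430, 132]
t=2: [106, 315, 205, 304, 145, 83, 234, 364, 314, 281]
t=3: [291, 69, 291, 101, 349, 257, 202, 133, 71, 166]
t=4: [143, 257, 105, 257, 134, 214, 338, 363, 207, 364]
t=5: [367, 159, 335, 243, 357, 302, 85, 126, 312, 204]
t=6: [157, 428, 56, 181, 120, 106, 306, 374, 58, 272]
t=7: [376, 257, 214, 372, 362, 298, 102, 168, 209, 219]
t=8: [210, 246, 297, 178, 121, 110, 310, 393, 304, 247]
t=9: [274, 192, 105, 359, 367, 318, 87, 191, 107, 252]
t=10: [174, 366, 289, 151, 117, 55, 298, 367, 289, 164]
t=11: [390, 127, 144, 383, 338, 238, 88, 129, 147, 418]

Answer: [390, 127, 144, 383, 338, 238, 88, 129, 147, 418]
Key observation: This trace re-runs the system from the modified initial state.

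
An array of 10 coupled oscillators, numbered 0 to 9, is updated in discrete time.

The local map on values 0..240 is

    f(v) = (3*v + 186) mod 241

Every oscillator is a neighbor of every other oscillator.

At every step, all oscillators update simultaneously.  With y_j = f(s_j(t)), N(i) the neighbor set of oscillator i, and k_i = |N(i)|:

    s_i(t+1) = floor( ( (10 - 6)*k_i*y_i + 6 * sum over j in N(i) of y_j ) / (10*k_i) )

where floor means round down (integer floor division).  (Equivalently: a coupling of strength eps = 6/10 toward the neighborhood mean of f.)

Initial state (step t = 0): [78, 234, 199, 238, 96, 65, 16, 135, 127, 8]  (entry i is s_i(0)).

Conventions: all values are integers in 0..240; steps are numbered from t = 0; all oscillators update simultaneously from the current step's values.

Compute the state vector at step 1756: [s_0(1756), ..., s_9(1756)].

Answer: [71, 67, 112, 71, 90, 138, 91, 128, 120, 82]
Key observation: The state at step 5, [145, 141, 106, 145, 164, 132, 165, 122, 114, 156], reappears at step 9: the system is in a cycle of period 4 from step 5 on.  Therefore the state at step 1756 equals the state at step 5 + ((1756 - 5) mod 4) = 8, which is [71, 67, 112, 71, 90, 138, 91, 128, 120, 82].

Derivation:
t=0: [78, 234, 199, 238, 96, 65, 16, 135, 127, 8]
t=1: [165, 161, 126, 165, 183, 152, 184, 142, 134, 176]
t=2: [154, 150, 115, 154, 92, 141, 93, 131, 123, 165]
t=3: [153, 149, 114, 153, 172, 140, 173, 130, 122, 164]
t=4: [151, 147, 112, 151, 170, 138, 171, 128, 120, 162]
t=5: [145, 141, 106, 145, 164, 132, 165, 122, 114, 156]
t=6: [127, 123, 88, 127, 146, 114, 147, 104, 96, 138]
t=7: [105, 101, 146, 105, 124, 92, 125, 82, 154, 116]
t=8: [71, 67, 112, 71, 90, 138, 91, 128, 120, 82]
t=9: [145, 141, 106, 145, 164, 132, 165, 122, 114, 156]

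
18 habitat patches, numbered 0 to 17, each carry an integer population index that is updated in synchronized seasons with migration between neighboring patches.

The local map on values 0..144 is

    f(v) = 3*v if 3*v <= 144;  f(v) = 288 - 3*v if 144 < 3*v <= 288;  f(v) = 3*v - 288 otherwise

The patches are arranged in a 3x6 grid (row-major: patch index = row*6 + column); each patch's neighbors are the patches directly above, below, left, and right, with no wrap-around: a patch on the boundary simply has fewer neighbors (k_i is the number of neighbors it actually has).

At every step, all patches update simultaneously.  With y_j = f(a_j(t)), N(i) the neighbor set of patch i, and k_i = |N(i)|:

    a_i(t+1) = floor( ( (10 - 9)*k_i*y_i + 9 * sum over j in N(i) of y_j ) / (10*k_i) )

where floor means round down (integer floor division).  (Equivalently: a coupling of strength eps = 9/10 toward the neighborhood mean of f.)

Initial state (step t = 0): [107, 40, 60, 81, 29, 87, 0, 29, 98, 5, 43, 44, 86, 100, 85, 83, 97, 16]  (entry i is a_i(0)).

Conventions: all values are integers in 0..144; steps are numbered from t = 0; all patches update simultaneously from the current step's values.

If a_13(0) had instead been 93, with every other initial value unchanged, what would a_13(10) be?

Answer: a_13(10) = 79
Key observation: This trace re-runs the system from the modified initial state.

Derivation:
t=0: [107, 40, 60, 81, 29, 87, 0, 29, 98, 5, 43, 44, 86, 93, 85, 83, 97, 16]
t=1: [57, 80, 62, 67, 69, 101, 45, 39, 55, 50, 66, 74, 7, 45, 19, 19, 65, 65]
t=2: [94, 105, 87, 105, 65, 67, 90, 110, 105, 94, 94, 66, 123, 72, 100, 92, 81, 80]
t=3: [20, 25, 27, 40, 45, 91, 40, 36, 22, 16, 53, 51, 48, 47, 34, 20, 24, 65]
t=4: [93, 82, 86, 91, 92, 123, 105, 101, 82, 89, 100, 84, 131, 120, 90, 72, 91, 102]
t=5: [31, 20, 32, 20, 33, 29, 41, 42, 23, 33, 20, 36, 55, 48, 57, 23, 32, 24]
t=6: [91, 100, 66, 94, 72, 101, 114, 101, 105, 67, 96, 76, 132, 124, 96, 100, 69, 99]
t=7: [31, 37, 22, 75, 13, 60, 46, 41, 45, 18, 67, 13, 72, 45, 36, 51, 14, 64]
t=8: [121, 95, 99, 54, 81, 45, 100, 129, 92, 99, 47, 91, 130, 104, 132, 74, 99, 46]
t=9: [14, 55, 43, 31, 125, 40, 84, 21, 51, 78, 31, 125, 26, 95, 41, 44, 104, 24]
t=10: [75, 82, 118, 90, 100, 90, 58, 73, 96, 107, 66, 94, 25, 79, 93, 73, 91, 57]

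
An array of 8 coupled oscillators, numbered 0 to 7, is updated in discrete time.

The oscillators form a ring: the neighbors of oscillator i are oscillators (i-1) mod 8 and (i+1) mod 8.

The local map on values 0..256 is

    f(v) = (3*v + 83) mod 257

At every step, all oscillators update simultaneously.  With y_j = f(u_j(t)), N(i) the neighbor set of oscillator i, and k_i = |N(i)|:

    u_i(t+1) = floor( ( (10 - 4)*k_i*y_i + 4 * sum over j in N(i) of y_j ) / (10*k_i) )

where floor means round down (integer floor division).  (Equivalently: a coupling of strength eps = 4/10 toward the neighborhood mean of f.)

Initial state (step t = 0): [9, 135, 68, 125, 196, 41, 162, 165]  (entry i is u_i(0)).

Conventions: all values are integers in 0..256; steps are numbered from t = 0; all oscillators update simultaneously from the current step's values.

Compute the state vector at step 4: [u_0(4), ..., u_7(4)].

Answer: [128, 109, 131, 98, 200, 242, 215, 152]

Derivation:
t=0: [9, 135, 68, 125, 196, 41, 162, 165]
t=1: [125, 166, 104, 158, 175, 166, 87, 71]
t=2: [141, 108, 104, 72, 78, 76, 73, 81]
t=3: [193, 167, 121, 64, 55, 53, 51, 100]
t=4: [128, 109, 131, 98, 200, 242, 215, 152]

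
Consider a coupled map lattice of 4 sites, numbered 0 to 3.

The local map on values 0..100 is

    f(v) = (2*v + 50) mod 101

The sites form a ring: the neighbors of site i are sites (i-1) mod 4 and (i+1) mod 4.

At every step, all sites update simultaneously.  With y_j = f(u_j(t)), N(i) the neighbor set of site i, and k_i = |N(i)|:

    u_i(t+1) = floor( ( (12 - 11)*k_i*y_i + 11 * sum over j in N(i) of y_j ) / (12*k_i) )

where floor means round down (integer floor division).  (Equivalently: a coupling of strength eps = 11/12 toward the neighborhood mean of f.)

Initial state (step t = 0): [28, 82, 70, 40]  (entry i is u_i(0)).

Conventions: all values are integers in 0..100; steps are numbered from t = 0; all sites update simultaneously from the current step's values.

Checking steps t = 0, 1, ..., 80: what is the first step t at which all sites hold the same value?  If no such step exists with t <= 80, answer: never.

Answer: 19
Key observation: Synchronization is absorbing here: once all sites are equal they stay equal, and step 19 is the first all-equal step.

Derivation:
t=0: [28, 82, 70, 40]  (not all equal)
t=1: [19, 44, 26, 45]  (not all equal)
t=2: [42, 43, 34, 44]  (not all equal)
t=3: [35, 25, 34, 26]  (not all equal)
t=4: [47, 24, 47, 16]  (not all equal)
t=5: [86, 47, 86, 46]  (not all equal)
t=6: [40, 21, 40, 21]  (not all equal)
t=7: [86, 34, 86, 34]  (not all equal)
t=8: [17, 19, 17, 19]  (not all equal)
t=9: [87, 84, 87, 84]  (not all equal)
t=10: [16, 21, 16, 21]  (not all equal)
t=11: [91, 82, 91, 82]  (not all equal)
t=12: [13, 28, 13, 28]  (not all equal)
t=13: [10, 70, 10, 70]  (not all equal)
t=14: [87, 71, 87, 71]  (not all equal)
t=15: [85, 27, 85, 27]  (not all equal)
t=16: [4, 16, 4, 16]  (not all equal)
t=17: [80, 60, 80, 60]  (not all equal)
t=18: [63, 13, 63, 13]  (not all equal)
t=19: [75, 75, 75, 75]  (all equal)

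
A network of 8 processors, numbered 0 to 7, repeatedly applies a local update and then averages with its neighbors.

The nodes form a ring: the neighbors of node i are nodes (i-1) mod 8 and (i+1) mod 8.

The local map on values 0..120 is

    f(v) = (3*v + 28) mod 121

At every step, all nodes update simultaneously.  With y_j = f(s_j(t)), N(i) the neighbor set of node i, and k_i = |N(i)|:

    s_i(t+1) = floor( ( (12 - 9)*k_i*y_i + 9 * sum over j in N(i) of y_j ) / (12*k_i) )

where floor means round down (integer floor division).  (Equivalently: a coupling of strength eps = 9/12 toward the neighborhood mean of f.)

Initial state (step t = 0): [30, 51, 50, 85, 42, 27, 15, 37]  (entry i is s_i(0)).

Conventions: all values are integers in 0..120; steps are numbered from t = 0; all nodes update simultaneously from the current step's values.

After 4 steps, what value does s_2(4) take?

Simulating step by step:
t=0: [30, 51, 50, 85, 42, 27, 15, 37]
t=1: [58, 80, 52, 44, 64, 67, 65, 76]
t=2: [35, 60, 40, 70, 79, 102, 71, 72]
t=3: [36, 36, 83, 48, 84, 76, 65, 50]
t=4: [30, 22, 33, 40, 33, 56, 52, 58]

Answer: s_2(4) = 33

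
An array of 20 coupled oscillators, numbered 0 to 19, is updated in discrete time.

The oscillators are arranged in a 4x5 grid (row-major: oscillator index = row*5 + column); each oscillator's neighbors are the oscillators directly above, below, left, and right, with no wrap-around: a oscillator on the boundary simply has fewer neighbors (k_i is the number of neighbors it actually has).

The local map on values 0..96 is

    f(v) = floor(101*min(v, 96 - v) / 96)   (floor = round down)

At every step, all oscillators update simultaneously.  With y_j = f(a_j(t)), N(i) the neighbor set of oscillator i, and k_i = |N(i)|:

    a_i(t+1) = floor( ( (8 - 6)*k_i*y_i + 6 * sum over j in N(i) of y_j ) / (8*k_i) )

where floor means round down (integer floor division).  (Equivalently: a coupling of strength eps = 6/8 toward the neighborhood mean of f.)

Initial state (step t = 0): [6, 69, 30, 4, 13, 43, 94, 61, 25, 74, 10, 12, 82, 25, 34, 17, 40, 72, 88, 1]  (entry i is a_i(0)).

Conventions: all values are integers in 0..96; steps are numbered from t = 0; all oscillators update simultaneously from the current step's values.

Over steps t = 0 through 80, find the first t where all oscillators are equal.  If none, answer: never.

Simulating step by step:
t=0: [6, 69, 30, 4, 13, 43, 94, 61, 25, 74, 10, 12, 82, 25, 34, 17, 40, 72, 88, 1]  (not all equal)
t=1: [28, 16, 24, 18, 13, 15, 23, 22, 23, 24, 21, 15, 22, 22, 21, 23, 24, 22, 15, 16]  (not all equal)
t=2: [18, 23, 20, 20, 19, 22, 18, 23, 22, 21, 19, 21, 21, 21, 21, 23, 21, 21, 19, 17]  (not all equal)
t=3: [22, 20, 22, 21, 20, 19, 21, 21, 22, 21, 22, 20, 22, 21, 20, 21, 22, 21, 20, 19]  (not all equal)
t=4: [20, 22, 22, 22, 21, 21, 21, 22, 22, 21, 21, 22, 22, 22, 21, 22, 22, 22, 21, 20]  (not all equal)
t=5: [22, 22, 23, 22, 22, 21, 22, 22, 22, 22, 22, 22, 23, 22, 22, 22, 23, 22, 22, 21]  (not all equal)
t=6: [22, 23, 23, 23, 23, 22, 22, 23, 23, 23, 22, 23, 23, 23, 22, 23, 23, 23, 22, 22]  (not all equal)
t=7: [23, 23, 24, 24, 24, 23, 23, 23, 24, 23, 23, 23, 24, 23, 23, 23, 24, 23, 23, 23]  (not all equal)
t=8: [24, 24, 24, 25, 24, 24, 24, 24, 24, 24, 24, 24, 24, 24, 24, 24, 24, 24, 24, 24]  (not all equal)
t=9: [25, 25, 25, 25, 25, 25, 25, 25, 25, 25, 25, 25, 25, 25, 25, 25, 25, 25, 25, 25]  (all equal)

Answer: 9
Key observation: Synchronization is absorbing here: once all oscillators are equal they stay equal, and step 9 is the first all-equal step.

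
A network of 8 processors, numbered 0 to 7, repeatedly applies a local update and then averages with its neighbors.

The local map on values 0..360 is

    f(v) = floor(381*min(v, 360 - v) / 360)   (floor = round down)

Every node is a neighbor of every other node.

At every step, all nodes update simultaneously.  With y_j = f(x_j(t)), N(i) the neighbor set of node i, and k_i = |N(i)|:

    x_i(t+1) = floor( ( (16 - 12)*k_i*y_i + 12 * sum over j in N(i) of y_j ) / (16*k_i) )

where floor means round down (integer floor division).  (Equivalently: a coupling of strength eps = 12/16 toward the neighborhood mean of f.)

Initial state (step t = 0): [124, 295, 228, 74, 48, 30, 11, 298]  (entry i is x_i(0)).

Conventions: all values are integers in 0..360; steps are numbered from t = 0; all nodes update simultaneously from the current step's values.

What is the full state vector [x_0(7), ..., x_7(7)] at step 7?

Simulating step by step:
t=0: [124, 295, 228, 74, 48, 30, 11, 298]
t=1: [80, 71, 81, 72, 68, 65, 62, 70]
t=2: [76, 74, 76, 74, 74, 73, 73, 74]
t=3: [78, 78, 78, 78, 78, 78, 78, 78]
t=4: [82, 82, 82, 82, 82, 82, 82, 82]
t=5: [86, 86, 86, 86, 86, 86, 86, 86]
t=6: [91, 91, 91, 91, 91, 91, 91, 91]
t=7: [96, 96, 96, 96, 96, 96, 96, 96]

Answer: [96, 96, 96, 96, 96, 96, 96, 96]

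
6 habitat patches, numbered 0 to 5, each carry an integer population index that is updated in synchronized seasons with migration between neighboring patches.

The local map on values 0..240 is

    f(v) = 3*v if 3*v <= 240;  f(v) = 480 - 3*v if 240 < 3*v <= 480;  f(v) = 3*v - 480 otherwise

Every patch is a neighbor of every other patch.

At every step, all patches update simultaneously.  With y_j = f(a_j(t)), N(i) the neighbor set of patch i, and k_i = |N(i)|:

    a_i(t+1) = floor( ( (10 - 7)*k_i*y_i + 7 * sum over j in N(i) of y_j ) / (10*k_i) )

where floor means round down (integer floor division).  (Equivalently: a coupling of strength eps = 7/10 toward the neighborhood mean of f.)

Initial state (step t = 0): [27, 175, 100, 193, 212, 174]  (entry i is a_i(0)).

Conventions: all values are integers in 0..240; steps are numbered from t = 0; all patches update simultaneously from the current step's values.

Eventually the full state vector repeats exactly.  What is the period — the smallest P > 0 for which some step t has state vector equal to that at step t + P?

Answer: 4
Key observation: The state at step 17, [222, 222, 223, 222, 223, 222], reappears at step 21 — and no state repeats earlier — so the cycle the system enters has period 4.

Derivation:
t=0: [27, 175, 100, 193, 212, 174]
t=1: [97, 91, 113, 100, 109, 91]
t=2: [181, 183, 173, 179, 175, 183]
t=3: [57, 58, 54, 57, 55, 58]
t=4: [169, 170, 168, 169, 168, 170]
t=5: [27, 27, 26, 27, 26, 27]
t=6: [80, 80, 79, 80, 79, 80]
t=7: [239, 239, 238, 239, 238, 239]
t=8: [236, 236, 235, 236, 235, 236]
t=9: [227, 227, 226, 227, 226, 227]
t=10: [200, 200, 199, 200, 199, 200]
t=11: [119, 119, 118, 119, 118, 119]
t=12: [123, 123, 124, 123, 124, 123]
t=13: [110, 110, 109, 110, 109, 110]
t=14: [150, 150, 151, 150, 151, 150]
t=15: [29, 29, 28, 29, 28, 29]
t=16: [86, 86, 85, 86, 85, 86]
t=17: [222, 222, 223, 222, 223, 222]
t=18: [186, 186, 187, 186, 187, 186]
t=19: [78, 78, 79, 78, 79, 78]
t=20: [234, 234, 235, 234, 235, 234]
t=21: [222, 222, 223, 222, 223, 222]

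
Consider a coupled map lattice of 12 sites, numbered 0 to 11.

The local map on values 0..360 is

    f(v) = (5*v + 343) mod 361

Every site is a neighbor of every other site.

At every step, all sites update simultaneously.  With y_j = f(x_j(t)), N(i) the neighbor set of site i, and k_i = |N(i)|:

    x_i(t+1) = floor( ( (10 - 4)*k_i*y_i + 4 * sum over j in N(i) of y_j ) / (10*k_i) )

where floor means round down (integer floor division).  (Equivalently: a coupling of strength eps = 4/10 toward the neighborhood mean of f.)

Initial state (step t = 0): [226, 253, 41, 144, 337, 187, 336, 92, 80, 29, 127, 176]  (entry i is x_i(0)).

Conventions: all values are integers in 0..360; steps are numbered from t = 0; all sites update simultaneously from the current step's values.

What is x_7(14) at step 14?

Simulating step by step:
t=0: [226, 253, 41, 144, 337, 187, 336, 92, 80, 29, 127, 176]
t=1: [88, 164, 177, 264, 197, 181, 194, 117, 83, 143, 216, 150]
t=2: [109, 120, 157, 198, 213, 168, 205, 191, 95, 264, 267, 81]
t=3: [172, 203, 104, 220, 262, 135, 239, 200, 133, 202, 211, 94]
t=4: [166, 253, 178, 301, 216, 265, 151, 245, 260, 250, 276, 150]
t=5: [115, 157, 149, 89, 256, 191, 73, 134, 177, 148, 222, 70]
t=6: [177, 91, 69, 103, 167, 187, 262, 230, 148, 66, 71, 253]
t=7: [156, 117, 258, 151, 127, 184, 192, 101, 74, 250, 264, 166]
t=8: [96, 190, 180, 82, 218, 175, 198, 145, 272, 158, 197, 124]
t=9: [143, 204, 176, 103, 283, 162, 227, 281, 232, 114, 224, 222]
t=10: [258, 226, 147, 145, 245, 108, 87, 240, 102, 176, 79, 73]
t=11: [179, 88, 273, 267, 142, 163, 104, 128, 146, 151, 81, 268]
t=12: [165, 112, 227, 210, 264, 120, 157, 225, 276, 86, 92, 213]
t=13: [115, 169, 86, 242, 190, 192, 92, 80, 224, 96, 113, 250]
t=14: [163, 111, 81, 114, 171, 176, 98, 64, 63, 109, 157, 136]

Answer: x_7(14) = 64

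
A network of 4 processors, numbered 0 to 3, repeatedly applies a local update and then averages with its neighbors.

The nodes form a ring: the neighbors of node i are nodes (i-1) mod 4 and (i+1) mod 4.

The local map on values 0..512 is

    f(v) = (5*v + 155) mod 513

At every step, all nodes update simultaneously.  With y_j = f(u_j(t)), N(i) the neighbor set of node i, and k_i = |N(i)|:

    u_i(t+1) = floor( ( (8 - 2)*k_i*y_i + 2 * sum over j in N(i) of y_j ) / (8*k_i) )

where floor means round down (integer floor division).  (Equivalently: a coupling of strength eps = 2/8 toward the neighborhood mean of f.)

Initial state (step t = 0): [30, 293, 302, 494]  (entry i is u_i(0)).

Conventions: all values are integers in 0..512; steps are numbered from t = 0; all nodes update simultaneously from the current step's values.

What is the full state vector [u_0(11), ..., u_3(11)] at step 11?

Simulating step by step:
t=0: [30, 293, 302, 494]
t=1: [246, 114, 112, 98]
t=2: [312, 229, 194, 169]
t=3: [227, 239, 169, 399]
t=4: [250, 336, 418, 167]
t=5: [380, 293, 241, 429]
t=6: [43, 102, 291, 228]
t=7: [330, 169, 105, 256]
t=8: [311, 419, 237, 360]
t=9: [205, 209, 312, 372]
t=10: [196, 171, 213, 398]
t=11: [155, 410, 219, 107]

Answer: [155, 410, 219, 107]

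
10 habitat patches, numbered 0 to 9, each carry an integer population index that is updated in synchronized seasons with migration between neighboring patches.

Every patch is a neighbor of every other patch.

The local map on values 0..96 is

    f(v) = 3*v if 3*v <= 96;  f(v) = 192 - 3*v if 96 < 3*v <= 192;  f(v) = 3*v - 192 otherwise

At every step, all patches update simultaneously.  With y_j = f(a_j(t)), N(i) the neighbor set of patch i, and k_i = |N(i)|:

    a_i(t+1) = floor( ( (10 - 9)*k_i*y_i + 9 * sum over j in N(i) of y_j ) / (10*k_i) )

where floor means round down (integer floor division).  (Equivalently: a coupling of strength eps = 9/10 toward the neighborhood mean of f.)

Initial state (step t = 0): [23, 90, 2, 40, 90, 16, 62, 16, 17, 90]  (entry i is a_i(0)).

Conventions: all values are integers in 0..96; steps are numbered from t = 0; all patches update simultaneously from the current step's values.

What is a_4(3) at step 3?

Answer: a_4(3) = 93

Derivation:
t=0: [23, 90, 2, 40, 90, 16, 62, 16, 17, 90]
t=1: [53, 53, 53, 53, 53, 53, 53, 53, 53, 53]
t=2: [33, 33, 33, 33, 33, 33, 33, 33, 33, 33]
t=3: [93, 93, 93, 93, 93, 93, 93, 93, 93, 93]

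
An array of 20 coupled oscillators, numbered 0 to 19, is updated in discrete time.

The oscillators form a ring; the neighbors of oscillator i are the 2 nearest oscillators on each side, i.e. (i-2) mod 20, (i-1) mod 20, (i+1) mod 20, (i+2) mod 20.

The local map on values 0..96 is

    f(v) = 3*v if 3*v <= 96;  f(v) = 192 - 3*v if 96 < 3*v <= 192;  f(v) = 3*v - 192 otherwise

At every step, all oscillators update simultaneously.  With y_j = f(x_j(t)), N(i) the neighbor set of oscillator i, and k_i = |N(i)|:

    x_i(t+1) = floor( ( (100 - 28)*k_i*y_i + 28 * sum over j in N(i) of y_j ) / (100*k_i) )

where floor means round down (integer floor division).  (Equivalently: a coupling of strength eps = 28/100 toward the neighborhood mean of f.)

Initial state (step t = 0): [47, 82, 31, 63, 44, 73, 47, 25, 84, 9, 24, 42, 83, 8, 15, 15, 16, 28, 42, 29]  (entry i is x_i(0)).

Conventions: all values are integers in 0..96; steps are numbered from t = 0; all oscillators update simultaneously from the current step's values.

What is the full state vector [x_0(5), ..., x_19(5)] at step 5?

Answer: [63, 56, 81, 45, 60, 48, 74, 72, 68, 26, 42, 48, 54, 34, 36, 39, 55, 70, 82, 62]

Derivation:
t=0: [47, 82, 31, 63, 44, 73, 47, 25, 84, 9, 24, 42, 83, 8, 15, 15, 16, 28, 42, 29]
t=1: [57, 55, 78, 18, 55, 32, 52, 65, 58, 38, 66, 60, 55, 32, 44, 46, 51, 77, 66, 80]
t=2: [23, 30, 39, 52, 35, 77, 36, 18, 21, 58, 13, 23, 31, 79, 58, 55, 39, 38, 14, 41]
t=3: [69, 82, 73, 46, 79, 46, 77, 53, 59, 28, 45, 63, 78, 46, 29, 34, 65, 71, 50, 69]
t=4: [20, 46, 31, 51, 44, 50, 38, 37, 25, 68, 51, 18, 44, 54, 75, 76, 18, 25, 34, 20]
t=5: [63, 56, 81, 45, 60, 48, 74, 72, 68, 26, 42, 48, 54, 34, 36, 39, 55, 70, 82, 62]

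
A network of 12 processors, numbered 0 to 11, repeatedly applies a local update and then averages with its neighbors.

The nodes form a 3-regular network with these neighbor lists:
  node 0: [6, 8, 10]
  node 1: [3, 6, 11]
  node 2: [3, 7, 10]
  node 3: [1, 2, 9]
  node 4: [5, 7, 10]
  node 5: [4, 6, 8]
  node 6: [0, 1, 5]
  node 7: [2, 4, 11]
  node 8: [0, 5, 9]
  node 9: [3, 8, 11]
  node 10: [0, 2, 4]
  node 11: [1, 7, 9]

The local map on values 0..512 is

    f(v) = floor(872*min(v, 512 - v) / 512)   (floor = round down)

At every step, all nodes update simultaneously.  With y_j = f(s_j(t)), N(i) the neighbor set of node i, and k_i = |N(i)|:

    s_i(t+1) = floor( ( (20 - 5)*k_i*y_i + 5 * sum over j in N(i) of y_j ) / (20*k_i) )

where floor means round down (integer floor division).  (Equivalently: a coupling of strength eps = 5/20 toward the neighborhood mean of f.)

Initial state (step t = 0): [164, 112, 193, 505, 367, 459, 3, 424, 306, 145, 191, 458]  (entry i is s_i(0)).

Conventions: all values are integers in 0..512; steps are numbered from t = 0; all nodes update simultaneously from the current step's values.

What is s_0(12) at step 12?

Answer: s_0(12) = 290

Derivation:
t=0: [164, 112, 193, 505, 367, 459, 3, 424, 306, 145, 191, 458]
t=1: [265, 151, 286, 71, 231, 117, 50, 167, 313, 222, 314, 117]
t=2: [378, 226, 349, 174, 363, 217, 136, 294, 336, 338, 352, 225]
t=3: [237, 363, 286, 301, 274, 342, 255, 354, 298, 303, 267, 374]
t=4: [403, 275, 375, 351, 385, 317, 404, 287, 360, 346, 412, 249]
t=5: [189, 375, 243, 282, 235, 303, 213, 360, 260, 291, 180, 407]
t=6: [332, 252, 389, 378, 376, 365, 347, 276, 409, 365, 324, 205]
t=7: [294, 393, 235, 245, 254, 244, 292, 366, 198, 250, 302, 351]
t=8: [367, 240, 385, 398, 409, 406, 362, 278, 353, 404, 368, 278]
t=9: [248, 376, 231, 212, 199, 193, 260, 364, 253, 209, 236, 380]
t=10: [421, 257, 379, 352, 335, 345, 403, 268, 414, 350, 396, 237]
t=11: [161, 397, 243, 281, 300, 267, 211, 388, 183, 276, 204, 395]
t=12: [290, 225, 389, 378, 352, 398, 343, 239, 324, 376, 347, 216]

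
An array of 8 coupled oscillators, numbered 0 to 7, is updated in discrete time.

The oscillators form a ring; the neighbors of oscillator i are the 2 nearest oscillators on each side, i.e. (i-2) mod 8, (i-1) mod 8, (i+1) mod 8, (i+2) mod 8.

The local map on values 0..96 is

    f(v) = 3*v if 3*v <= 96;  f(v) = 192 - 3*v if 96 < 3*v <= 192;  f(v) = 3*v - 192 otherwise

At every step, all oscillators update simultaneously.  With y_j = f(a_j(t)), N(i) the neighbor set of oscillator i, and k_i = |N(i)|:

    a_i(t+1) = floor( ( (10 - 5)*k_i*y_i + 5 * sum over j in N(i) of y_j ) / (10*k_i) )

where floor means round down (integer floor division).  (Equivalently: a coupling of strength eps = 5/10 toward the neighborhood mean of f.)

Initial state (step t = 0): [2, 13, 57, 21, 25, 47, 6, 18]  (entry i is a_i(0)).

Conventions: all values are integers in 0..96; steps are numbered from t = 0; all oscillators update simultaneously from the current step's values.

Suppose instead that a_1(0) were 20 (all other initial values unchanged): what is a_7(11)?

Answer: a_7(11) = 62
Key observation: This trace re-runs the system from the modified initial state.

Derivation:
t=0: [2, 20, 57, 21, 25, 47, 6, 18]
t=1: [22, 48, 36, 57, 56, 51, 32, 43]
t=2: [69, 53, 61, 34, 42, 45, 72, 62]
t=3: [16, 31, 30, 65, 55, 51, 30, 19]
t=4: [65, 71, 66, 32, 41, 41, 66, 62]
t=5: [6, 24, 26, 68, 56, 56, 21, 15]
t=6: [41, 55, 54, 30, 34, 30, 45, 44]
t=7: [56, 44, 49, 74, 78, 82, 67, 60]
t=8: [27, 43, 42, 40, 38, 38, 21, 24]
t=9: [73, 67, 69, 71, 73, 74, 70, 71]
t=10: [21, 15, 18, 20, 24, 25, 22, 21]
t=11: [60, 52, 57, 60, 67, 70, 67, 62]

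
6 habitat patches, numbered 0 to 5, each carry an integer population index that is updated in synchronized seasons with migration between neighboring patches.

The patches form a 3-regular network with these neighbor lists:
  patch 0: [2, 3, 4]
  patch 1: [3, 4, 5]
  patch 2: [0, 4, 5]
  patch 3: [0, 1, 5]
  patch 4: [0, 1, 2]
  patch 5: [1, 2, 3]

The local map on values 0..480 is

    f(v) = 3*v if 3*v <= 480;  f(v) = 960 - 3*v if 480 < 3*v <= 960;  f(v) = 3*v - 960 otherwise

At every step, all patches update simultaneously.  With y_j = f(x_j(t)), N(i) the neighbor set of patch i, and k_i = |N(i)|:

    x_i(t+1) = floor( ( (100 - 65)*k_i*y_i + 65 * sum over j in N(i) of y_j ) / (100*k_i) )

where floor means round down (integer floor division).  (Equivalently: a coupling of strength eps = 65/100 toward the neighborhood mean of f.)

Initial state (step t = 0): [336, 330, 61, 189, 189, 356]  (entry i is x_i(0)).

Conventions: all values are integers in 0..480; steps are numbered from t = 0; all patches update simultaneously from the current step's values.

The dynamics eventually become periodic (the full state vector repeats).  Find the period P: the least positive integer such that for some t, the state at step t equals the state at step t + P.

Answer: 16
Key observation: The state at step 20, [339, 339, 339, 339, 339, 339], reappears at step 36 — and no state repeats earlier — so the cycle the system enters has period 16.

Derivation:
t=0: [336, 330, 61, 189, 189, 356]
t=1: [226, 204, 183, 177, 194, 169]
t=2: [362, 394, 385, 384, 357, 415]
t=3: [152, 205, 181, 204, 156, 231]
t=4: [426, 355, 404, 353, 427, 333]
t=5: [256, 136, 235, 134, 258, 112]
t=6: [249, 343, 243, 343, 250, 348]
t=7: [185, 102, 190, 103, 184, 109]
t=8: [381, 333, 383, 333, 381, 332]
t=9: [153, 69, 153, 69, 153, 70]
t=10: [404, 262, 405, 262, 404, 262]
t=11: [235, 190, 236, 190, 235, 191]
t=12: [283, 360, 282, 360, 283, 359]
t=13: [113, 117, 113, 117, 113, 117]
t=14: [341, 348, 341, 348, 341, 348]
t=15: [67, 79, 67, 79, 67, 79]
t=16: [208, 229, 208, 229, 208, 229]
t=17: [322, 286, 322, 286, 322, 286]
t=18: [26, 81, 26, 81, 26, 81]
t=19: [113, 207, 113, 207, 113, 207]
t=20: [339, 339, 339, 339, 339, 339]
t=21: [57, 57, 57, 57, 57, 57]
t=22: [171, 171, 171, 171, 171, 171]
t=23: [447, 447, 447, 447, 447, 447]
t=24: [381, 381, 381, 381, 381, 381]
t=25: [183, 183, 183, 183, 183, 183]
t=26: [411, 411, 411, 411, 411, 411]
t=27: [273, 273, 273, 273, 273, 273]
t=28: [141, 141, 141, 141, 141, 141]
t=29: [423, 423, 423, 423, 423, 423]
t=30: [309, 309, 309, 309, 309, 309]
t=31: [33, 33, 33, 33, 33, 33]
t=32: [99, 99, 99, 99, 99, 99]
t=33: [297, 297, 297, 297, 297, 297]
t=34: [69, 69, 69, 69, 69, 69]
t=35: [207, 207, 207, 207, 207, 207]
t=36: [339, 339, 339, 339, 339, 339]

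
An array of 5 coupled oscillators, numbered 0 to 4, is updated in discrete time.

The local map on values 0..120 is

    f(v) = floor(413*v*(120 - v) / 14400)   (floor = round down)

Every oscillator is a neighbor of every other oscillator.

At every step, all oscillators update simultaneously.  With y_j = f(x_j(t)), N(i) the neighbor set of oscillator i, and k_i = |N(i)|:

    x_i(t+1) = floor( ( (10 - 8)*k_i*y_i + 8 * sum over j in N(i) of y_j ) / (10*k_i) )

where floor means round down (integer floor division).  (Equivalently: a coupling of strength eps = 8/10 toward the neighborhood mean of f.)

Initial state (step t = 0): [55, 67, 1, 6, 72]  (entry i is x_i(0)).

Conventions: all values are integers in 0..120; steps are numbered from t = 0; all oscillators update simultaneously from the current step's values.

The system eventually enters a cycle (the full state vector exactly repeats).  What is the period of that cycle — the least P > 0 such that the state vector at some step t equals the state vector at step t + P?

Simulating step by step:
t=0: [55, 67, 1, 6, 72]
t=1: [64, 64, 64, 64, 64]
t=2: [102, 102, 102, 102, 102]
t=3: [52, 52, 52, 52, 52]
t=4: [101, 101, 101, 101, 101]
t=5: [55, 55, 55, 55, 55]
t=6: [102, 102, 102, 102, 102]

Answer: 4
Key observation: The state at step 2, [102, 102, 102, 102, 102], reappears at step 6 — and no state repeats earlier — so the cycle the system enters has period 4.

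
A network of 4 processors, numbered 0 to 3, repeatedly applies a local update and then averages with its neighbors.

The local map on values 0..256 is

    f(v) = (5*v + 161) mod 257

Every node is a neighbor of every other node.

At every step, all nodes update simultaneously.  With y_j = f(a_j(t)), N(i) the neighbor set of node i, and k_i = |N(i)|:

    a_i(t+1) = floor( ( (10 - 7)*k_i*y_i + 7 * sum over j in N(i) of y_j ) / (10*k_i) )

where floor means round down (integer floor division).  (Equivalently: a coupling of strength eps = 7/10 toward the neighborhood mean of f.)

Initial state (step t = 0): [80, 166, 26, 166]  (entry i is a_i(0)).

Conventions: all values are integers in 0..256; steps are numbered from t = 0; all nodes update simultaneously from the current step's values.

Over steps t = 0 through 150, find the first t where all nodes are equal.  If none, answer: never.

Answer: 4
Key observation: Synchronization is absorbing here: once all nodes are equal they stay equal, and step 4 is the first all-equal step.

Derivation:
t=0: [80, 166, 26, 166]  (not all equal)
t=1: [124, 136, 123, 136]  (not all equal)
t=2: [36, 40, 36, 40]  (not all equal)
t=3: [93, 94, 93, 94]  (not all equal)
t=4: [114, 114, 114, 114]  (all equal)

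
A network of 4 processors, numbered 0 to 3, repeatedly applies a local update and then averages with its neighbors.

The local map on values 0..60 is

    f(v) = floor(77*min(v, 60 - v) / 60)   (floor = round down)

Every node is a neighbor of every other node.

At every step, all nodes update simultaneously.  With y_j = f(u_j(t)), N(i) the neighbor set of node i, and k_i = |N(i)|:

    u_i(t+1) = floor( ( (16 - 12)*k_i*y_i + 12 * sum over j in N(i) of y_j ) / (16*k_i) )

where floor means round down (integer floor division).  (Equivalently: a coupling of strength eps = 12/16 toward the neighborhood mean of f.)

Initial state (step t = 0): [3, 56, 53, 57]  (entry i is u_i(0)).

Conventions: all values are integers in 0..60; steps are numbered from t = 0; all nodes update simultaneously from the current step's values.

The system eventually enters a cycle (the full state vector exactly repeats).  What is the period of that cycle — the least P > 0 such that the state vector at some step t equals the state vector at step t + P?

Answer: 2
Key observation: The state at step 14, [35, 35, 35, 35], reappears at step 16 — and no state repeats earlier — so the cycle the system enters has period 2.

Derivation:
t=0: [3, 56, 53, 57]
t=1: [4, 4, 4, 4]
t=2: [5, 5, 5, 5]
t=3: [6, 6, 6, 6]
t=4: [7, 7, 7, 7]
t=5: [8, 8, 8, 8]
t=6: [10, 10, 10, 10]
t=7: [12, 12, 12, 12]
t=8: [15, 15, 15, 15]
t=9: [19, 19, 19, 19]
t=10: [24, 24, 24, 24]
t=11: [30, 30, 30, 30]
t=12: [38, 38, 38, 38]
t=13: [28, 28, 28, 28]
t=14: [35, 35, 35, 35]
t=15: [32, 32, 32, 32]
t=16: [35, 35, 35, 35]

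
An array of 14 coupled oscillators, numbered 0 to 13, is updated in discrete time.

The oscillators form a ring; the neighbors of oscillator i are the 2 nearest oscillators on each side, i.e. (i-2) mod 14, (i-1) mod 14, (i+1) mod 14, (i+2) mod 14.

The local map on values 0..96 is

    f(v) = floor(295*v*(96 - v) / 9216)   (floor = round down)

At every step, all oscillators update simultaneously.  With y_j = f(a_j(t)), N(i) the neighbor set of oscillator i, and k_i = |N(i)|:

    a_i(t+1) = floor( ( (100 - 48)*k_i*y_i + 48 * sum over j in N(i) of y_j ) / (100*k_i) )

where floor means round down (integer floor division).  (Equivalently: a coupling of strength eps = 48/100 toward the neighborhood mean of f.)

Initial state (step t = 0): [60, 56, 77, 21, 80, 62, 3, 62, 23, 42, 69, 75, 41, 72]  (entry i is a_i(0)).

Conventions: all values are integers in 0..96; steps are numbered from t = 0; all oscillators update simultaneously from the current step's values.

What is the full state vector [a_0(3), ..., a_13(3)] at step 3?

Answer: [62, 61, 58, 57, 57, 58, 59, 59, 59, 60, 60, 60, 62, 62]

Derivation:
t=0: [60, 56, 77, 21, 80, 62, 3, 62, 23, 42, 69, 75, 41, 72]
t=1: [65, 63, 51, 52, 41, 54, 31, 58, 52, 64, 60, 56, 65, 60]
t=2: [65, 67, 70, 71, 71, 70, 67, 69, 70, 67, 68, 68, 66, 67]
t=3: [62, 61, 58, 57, 57, 58, 59, 59, 59, 60, 60, 60, 62, 62]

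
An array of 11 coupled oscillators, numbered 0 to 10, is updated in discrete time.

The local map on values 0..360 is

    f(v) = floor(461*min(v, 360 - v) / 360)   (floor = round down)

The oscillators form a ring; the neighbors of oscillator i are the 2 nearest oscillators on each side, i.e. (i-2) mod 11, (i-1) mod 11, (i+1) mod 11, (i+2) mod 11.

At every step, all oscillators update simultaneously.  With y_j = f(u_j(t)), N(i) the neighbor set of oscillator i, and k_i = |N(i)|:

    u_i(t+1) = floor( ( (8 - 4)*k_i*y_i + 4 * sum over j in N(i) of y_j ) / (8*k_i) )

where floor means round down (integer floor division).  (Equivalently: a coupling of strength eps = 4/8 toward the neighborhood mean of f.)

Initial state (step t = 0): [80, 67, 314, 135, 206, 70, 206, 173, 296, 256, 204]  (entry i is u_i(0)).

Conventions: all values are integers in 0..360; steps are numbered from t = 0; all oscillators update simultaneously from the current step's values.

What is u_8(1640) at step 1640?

Answer: u_8(1640) = 167
Key observation: The state at step 37, [229, 229, 229, 229, 229, 229, 229, 229, 229, 229, 229], reappears at step 43: the system is in a cycle of period 6 from step 37 on.  Therefore the state at step 1640 equals the state at step 37 + ((1640 - 37) mod 6) = 38, which is [167, 167, 167, 167, 167, 167, 167, 167, 167, 167, 167].

Derivation:
t=0: [80, 67, 314, 135, 206, 70, 206, 173, 296, 256, 204]
t=1: [110, 108, 98, 139, 163, 142, 172, 173, 134, 141, 149]
t=2: [149, 148, 145, 170, 191, 193, 207, 204, 186, 180, 173]
t=3: [198, 196, 194, 208, 209, 209, 203, 207, 216, 219, 214]
t=4: [202, 204, 206, 198, 196, 194, 196, 192, 187, 186, 190]
t=5: [205, 202, 200, 205, 208, 211, 212, 215, 218, 217, 214]
t=6: [195, 199, 201, 197, 194, 190, 188, 185, 183, 185, 188]
t=7: [212, 208, 206, 208, 212, 216, 219, 222, 224, 222, 218]
t=8: [188, 192, 194, 192, 188, 184, 180, 177, 176, 178, 182]
t=9: [220, 216, 214, 216, 220, 223, 227, 226, 226, 225, 224]
t=10: [179, 182, 183, 182, 178, 175, 172, 171, 171, 172, 175]
t=11: [226, 226, 226, 226, 225, 223, 220, 219, 219, 221, 223]
t=12: [172, 171, 171, 171, 173, 175, 177, 178, 178, 176, 174]
t=13: [220, 218, 218, 219, 221, 223, 225, 226, 226, 224, 222]
t=14: [178, 180, 180, 179, 177, 175, 172, 172, 172, 174, 176]
t=15: [226, 228, 229, 228, 225, 223, 221, 220, 220, 222, 224]
t=16: [171, 169, 168, 169, 172, 174, 176, 177, 177, 175, 173]
t=17: [218, 216, 216, 217, 219, 221, 224, 225, 225, 223, 221]
t=18: [180, 182, 183, 182, 179, 177, 174, 173, 173, 175, 177]
t=19: [227, 227, 227, 227, 227, 225, 223, 222, 222, 224, 225]
t=20: [170, 170, 170, 170, 170, 172, 174, 175, 175, 173, 172]
t=21: [217, 217, 217, 217, 218, 220, 221, 222, 222, 221, 219]
t=22: [181, 182, 182, 182, 180, 179, 177, 176, 176, 177, 179]
t=23: [228, 227, 227, 227, 228, 228, 226, 225, 225, 226, 227]
t=24: [169, 169, 169, 169, 169, 169, 170, 171, 171, 170, 170]
t=25: [216, 216, 216, 216, 216, 216, 217, 217, 217, 217, 216]
t=26: [183, 184, 184, 184, 183, 183, 183, 183, 183, 183, 183]
t=27: [225, 225, 225, 225, 225, 225, 226, 226, 226, 226, 225]
t=28: [171, 172, 172, 172, 171, 171, 171, 171, 171, 171, 171]
t=29: [218, 219, 219, 219, 218, 218, 218, 218, 218, 218, 218]
t=30: [180, 180, 180, 180, 180, 180, 181, 181, 181, 181, 180]
t=31: [229, 230, 230, 230, 229, 229, 229, 229, 229, 229, 229]
t=32: [166, 166, 166, 166, 166, 166, 167, 167, 167, 167, 166]
t=33: [212, 212, 212, 212, 212, 212, 212, 212, 212, 212, 212]
t=34: [189, 189, 189, 189, 189, 189, 189, 189, 189, 189, 189]
t=35: [218, 218, 218, 218, 218, 218, 218, 218, 218, 218, 218]
t=36: [181, 181, 181, 181, 181, 181, 181, 181, 181, 181, 181]
t=37: [229, 229, 229, 229, 229, 229, 229, 229, 229, 229, 229]
t=38: [167, 167, 167, 167, 167, 167, 167, 167, 167, 167, 167]
t=39: [213, 213, 213, 213, 213, 213, 213, 213, 213, 213, 213]
t=40: [188, 188, 188, 188, 188, 188, 188, 188, 188, 188, 188]
t=41: [220, 220, 220, 220, 220, 220, 220, 220, 220, 220, 220]
t=42: [179, 179, 179, 179, 179, 179, 179, 179, 179, 179, 179]
t=43: [229, 229, 229, 229, 229, 229, 229, 229, 229, 229, 229]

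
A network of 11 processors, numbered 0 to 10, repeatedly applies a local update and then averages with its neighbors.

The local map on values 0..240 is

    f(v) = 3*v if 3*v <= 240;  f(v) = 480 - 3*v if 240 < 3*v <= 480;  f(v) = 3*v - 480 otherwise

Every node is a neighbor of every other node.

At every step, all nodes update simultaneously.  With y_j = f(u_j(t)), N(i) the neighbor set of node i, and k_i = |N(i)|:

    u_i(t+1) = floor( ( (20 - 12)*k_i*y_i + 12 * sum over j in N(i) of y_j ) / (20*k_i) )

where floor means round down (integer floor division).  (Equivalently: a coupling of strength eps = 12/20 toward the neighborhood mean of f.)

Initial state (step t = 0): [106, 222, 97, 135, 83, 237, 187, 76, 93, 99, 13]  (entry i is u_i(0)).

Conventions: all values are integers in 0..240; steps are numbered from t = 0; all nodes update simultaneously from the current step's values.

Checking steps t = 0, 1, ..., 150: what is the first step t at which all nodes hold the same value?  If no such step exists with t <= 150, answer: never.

Answer: never
Key observation: The state at step 40 reappears at step 42 — the system is in a cycle of period 2 from step 40 on.  No step 0..42 is synchronized, and the cycle repeats forever, so no step up to 150 (or ever) has all nodes equal.

Derivation:
t=0: [106, 222, 97, 135, 83, 237, 187, 76, 93, 99, 13]  (not all equal)
t=1: [163, 171, 172, 133, 186, 186, 135, 185, 176, 170, 121]  (not all equal)
t=2: [42, 50, 51, 67, 66, 66, 65, 65, 55, 49, 79]  (not all equal)
t=3: [160, 168, 169, 186, 185, 185, 184, 184, 174, 167, 198]  (not all equal)
t=4: [36, 44, 45, 62, 61, 61, 60, 60, 50, 43, 74]  (not all equal)
t=5: [144, 152, 153, 170, 169, 169, 168, 168, 158, 151, 182]  (not all equal)
t=6: [35, 27, 26, 29, 28, 28, 27, 27, 21, 28, 41]  (not all equal)
t=7: [92, 84, 83, 86, 85, 85, 84, 84, 78, 85, 98]  (not all equal)
t=8: [215, 223, 224, 221, 222, 222, 223, 223, 225, 222, 209]  (not all equal)
t=9: [176, 184, 185, 182, 183, 183, 184, 184, 186, 183, 170]  (not all equal)
t=10: [59, 67, 68, 65, 66, 66, 67, 67, 69, 66, 53]  (not all equal)
t=11: [188, 196, 197, 194, 195, 195, 196, 196, 198, 195, 182]  (not all equal)
t=12: [95, 103, 104, 101, 102, 102, 103, 103, 105, 102, 89]  (not all equal)
t=13: [183, 175, 174, 177, 176, 176, 175, 175, 173, 176, 189]  (not all equal)
t=14: [57, 49, 48, 51, 50, 50, 49, 49, 47, 50, 63]  (not all equal)
t=15: [159, 151, 150, 153, 152, 152, 151, 151, 149, 152, 165]  (not all equal)
t=16: [16, 24, 25, 22, 23, 23, 24, 24, 26, 23, 20]  (not all equal)
t=17: [61, 69, 70, 67, 68, 68, 69, 69, 71, 68, 65]  (not all equal)
t=18: [196, 204, 205, 202, 203, 203, 204, 204, 206, 203, 200]  (not all equal)
t=19: [121, 129, 130, 127, 128, 128, 129, 129, 131, 128, 125]  (not all equal)
t=20: [103, 95, 94, 97, 96, 96, 95, 95, 93, 96, 99]  (not all equal)
t=21: [184, 192, 193, 190, 191, 191, 192, 192, 194, 191, 188]  (not all equal)
t=22: [85, 93, 94, 91, 92, 92, 93, 93, 95, 92, 89]  (not all equal)
t=23: [211, 203, 202, 205, 204, 204, 203, 203, 201, 204, 207]  (not all equal)
t=24: [139, 131, 130, 133, 132, 132, 131, 131, 129, 132, 135]  (not all equal)
t=25: [76, 84, 85, 82, 83, 83, 84, 84, 86, 83, 80]  (not all equal)
t=26: [229, 229, 228, 231, 230, 230, 229, 229, 227, 230, 233]  (not all equal)
t=27: [208, 208, 207, 210, 209, 209, 208, 208, 206, 209, 212]  (not all equal)
t=28: [145, 145, 144, 147, 146, 146, 145, 145, 143, 146, 149]  (not all equal)
t=29: [43, 43, 44, 41, 42, 42, 43, 43, 45, 42, 39]  (not all equal)
t=30: [127, 127, 128, 125, 126, 126, 127, 127, 129, 126, 123]  (not all equal)
t=31: [100, 100, 99, 102, 101, 101, 100, 100, 98, 101, 104]  (not all equal)
t=32: [178, 178, 179, 176, 177, 177, 178, 178, 180, 177, 174]  (not all equal)
t=33: [52, 52, 53, 50, 51, 51, 52, 52, 54, 51, 48]  (not all equal)
t=34: [154, 154, 155, 152, 153, 153, 154, 154, 156, 153, 150]  (not all equal)
t=35: [19, 19, 18, 21, 20, 20, 19, 19, 17, 20, 23]  (not all equal)
t=36: [58, 58, 57, 60, 59, 59, 58, 58, 56, 59, 62]  (not all equal)
t=37: [175, 175, 174, 177, 176, 176, 175, 175, 173, 176, 179]  (not all equal)
t=38: [46, 46, 45, 48, 47, 47, 46, 46, 44, 47, 50]  (not all equal)
t=39: [139, 139, 138, 141, 140, 140, 139, 139, 137, 140, 143]  (not all equal)
t=40: [61, 61, 62, 59, 60, 60, 61, 61, 63, 60, 57]  (not all equal)
t=41: [181, 181, 182, 179, 180, 180, 181, 181, 183, 180, 177]  (not all equal)
t=42: [61, 61, 62, 59, 60, 60, 61, 61, 63, 60, 57]  (not all equal)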